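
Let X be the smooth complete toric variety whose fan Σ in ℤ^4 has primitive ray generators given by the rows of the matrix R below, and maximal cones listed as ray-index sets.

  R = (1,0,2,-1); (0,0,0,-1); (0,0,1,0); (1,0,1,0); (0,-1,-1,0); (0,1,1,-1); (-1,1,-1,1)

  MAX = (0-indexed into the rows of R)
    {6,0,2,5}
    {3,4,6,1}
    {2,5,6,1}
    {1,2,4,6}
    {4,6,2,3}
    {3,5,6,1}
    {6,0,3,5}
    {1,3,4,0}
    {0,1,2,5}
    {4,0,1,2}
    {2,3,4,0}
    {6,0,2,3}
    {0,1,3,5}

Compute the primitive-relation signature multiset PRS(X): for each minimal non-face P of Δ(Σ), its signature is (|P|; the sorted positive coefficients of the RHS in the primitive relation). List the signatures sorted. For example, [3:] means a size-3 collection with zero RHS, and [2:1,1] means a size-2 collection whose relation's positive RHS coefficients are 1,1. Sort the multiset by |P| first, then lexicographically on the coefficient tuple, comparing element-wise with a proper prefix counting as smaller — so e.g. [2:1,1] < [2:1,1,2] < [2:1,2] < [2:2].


Σ has 5 primitive collections:

  P={4,5}:  v_{4} + v_{5} = v_{1}  so sig = [2:1]
  P={0,4,6}:  v_{0} + v_{4} + v_{6} = 0  so sig = [3:]
  P={0,1,6}:  v_{0} + v_{1} + v_{6} = v_{5}  so sig = [3:1]
  P={1,2,3}:  v_{1} + v_{2} + v_{3} = v_{0}  so sig = [3:1]
  P={2,3,5}:  v_{2} + v_{3} + v_{5} = 2·v_{0} + v_{6}  so sig = [3:1,2]

Sorted signature multiset PRS(X):
    |P|=2: 1 collection, coeffs (1)
    |P|=3: 4 collections, coeffs (), (1), (1), (1,2)


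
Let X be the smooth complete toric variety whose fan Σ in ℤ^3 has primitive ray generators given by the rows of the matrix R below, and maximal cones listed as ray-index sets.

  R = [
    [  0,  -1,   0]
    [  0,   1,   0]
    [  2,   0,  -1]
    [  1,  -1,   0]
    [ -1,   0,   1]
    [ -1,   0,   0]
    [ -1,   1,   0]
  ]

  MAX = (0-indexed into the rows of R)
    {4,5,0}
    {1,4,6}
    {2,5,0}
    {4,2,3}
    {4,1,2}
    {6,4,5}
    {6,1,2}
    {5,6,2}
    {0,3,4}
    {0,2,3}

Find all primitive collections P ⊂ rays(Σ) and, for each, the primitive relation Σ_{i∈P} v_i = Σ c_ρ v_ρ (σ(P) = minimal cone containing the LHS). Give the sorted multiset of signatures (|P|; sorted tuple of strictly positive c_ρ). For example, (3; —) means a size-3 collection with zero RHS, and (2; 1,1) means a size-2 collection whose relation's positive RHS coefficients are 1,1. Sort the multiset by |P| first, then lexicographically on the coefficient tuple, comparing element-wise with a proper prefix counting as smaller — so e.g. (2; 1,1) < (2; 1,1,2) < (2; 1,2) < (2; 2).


|primitive collections| = 9. Relations:

  P={0,1}:  v_{0} + v_{1} = 0  so sig = (2; —)
  P={3,6}:  v_{3} + v_{6} = 0  so sig = (2; —)
  P={0,6}:  v_{0} + v_{6} = v_{5}  so sig = (2; 1)
  P={1,5}:  v_{1} + v_{5} = v_{6}  so sig = (2; 1)
  P={3,5}:  v_{3} + v_{5} = v_{0}  so sig = (2; 1)
  P={1,3}:  v_{1} + v_{3} = v_{2} + v_{4}  so sig = (2; 1,1)
  P={2,4,5}:  v_{2} + v_{4} + v_{5} = 0  so sig = (3; —)
  P={0,2,4}:  v_{0} + v_{2} + v_{4} = v_{3}  so sig = (3; 1)
  P={2,4,6}:  v_{2} + v_{4} + v_{6} = v_{1}  so sig = (3; 1)

Sorted signature multiset PRS(X):
    (2; —)
    (2; —)
    (2; 1)
    (2; 1)
    (2; 1)
    (2; 1,1)
    (3; —)
    (3; 1)
    (3; 1)


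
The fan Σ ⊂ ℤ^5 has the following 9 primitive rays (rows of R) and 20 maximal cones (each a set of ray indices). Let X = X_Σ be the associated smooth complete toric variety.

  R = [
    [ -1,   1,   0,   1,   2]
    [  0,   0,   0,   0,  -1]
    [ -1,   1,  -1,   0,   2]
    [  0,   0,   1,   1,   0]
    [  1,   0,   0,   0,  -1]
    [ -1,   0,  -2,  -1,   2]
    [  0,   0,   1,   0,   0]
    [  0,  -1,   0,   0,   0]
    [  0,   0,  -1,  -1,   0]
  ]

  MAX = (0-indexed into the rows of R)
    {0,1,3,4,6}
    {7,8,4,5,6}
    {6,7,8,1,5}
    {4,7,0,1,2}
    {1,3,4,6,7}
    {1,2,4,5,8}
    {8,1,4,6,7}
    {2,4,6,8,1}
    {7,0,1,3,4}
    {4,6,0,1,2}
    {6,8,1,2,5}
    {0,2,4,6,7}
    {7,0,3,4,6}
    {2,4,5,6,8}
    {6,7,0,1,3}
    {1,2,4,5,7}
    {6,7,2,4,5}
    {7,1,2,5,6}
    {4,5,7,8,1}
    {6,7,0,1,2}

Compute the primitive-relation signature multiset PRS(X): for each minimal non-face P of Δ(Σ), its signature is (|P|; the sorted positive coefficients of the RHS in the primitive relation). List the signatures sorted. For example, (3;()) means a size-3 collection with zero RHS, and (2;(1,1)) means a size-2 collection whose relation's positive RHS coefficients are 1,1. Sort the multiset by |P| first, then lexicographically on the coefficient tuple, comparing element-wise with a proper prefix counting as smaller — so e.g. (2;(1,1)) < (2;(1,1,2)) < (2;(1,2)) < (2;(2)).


|primitive collections| = 9. Relations:

  • {3,8}:  v_{3} + v_{8} = 0  ⟹  sig = (2;())
  • {0,8}:  v_{0} + v_{8} = v_{2}  ⟹  sig = (2;(1))
  • {2,3}:  v_{2} + v_{3} = v_{0}  ⟹  sig = (2;(1))
  • {3,5}:  v_{3} + v_{5} = v_{2} + v_{7}  ⟹  sig = (2;(1,1))
  • {0,5}:  v_{0} + v_{5} = 2·v_{2} + v_{7}  ⟹  sig = (2;(1,2))
  • {2,7,8}:  v_{2} + v_{7} + v_{8} = v_{5}  ⟹  sig = (3;(1))
  • {1,4,5,6}:  v_{1} + v_{4} + v_{5} + v_{6} = v_{8}  ⟹  sig = (4;(1))
  • {1,2,4,6,7}:  v_{1} + v_{2} + v_{4} + v_{6} + v_{7} = 0  ⟹  sig = (5;())
  • {0,1,4,6,7}:  v_{0} + v_{1} + v_{4} + v_{6} + v_{7} = v_{3}  ⟹  sig = (5;(1))

Sorted signature multiset PRS(X):
    (2;())
    (2;(1))
    (2;(1))
    (2;(1,1))
    (2;(1,2))
    (3;(1))
    (4;(1))
    (5;())
    (5;(1))


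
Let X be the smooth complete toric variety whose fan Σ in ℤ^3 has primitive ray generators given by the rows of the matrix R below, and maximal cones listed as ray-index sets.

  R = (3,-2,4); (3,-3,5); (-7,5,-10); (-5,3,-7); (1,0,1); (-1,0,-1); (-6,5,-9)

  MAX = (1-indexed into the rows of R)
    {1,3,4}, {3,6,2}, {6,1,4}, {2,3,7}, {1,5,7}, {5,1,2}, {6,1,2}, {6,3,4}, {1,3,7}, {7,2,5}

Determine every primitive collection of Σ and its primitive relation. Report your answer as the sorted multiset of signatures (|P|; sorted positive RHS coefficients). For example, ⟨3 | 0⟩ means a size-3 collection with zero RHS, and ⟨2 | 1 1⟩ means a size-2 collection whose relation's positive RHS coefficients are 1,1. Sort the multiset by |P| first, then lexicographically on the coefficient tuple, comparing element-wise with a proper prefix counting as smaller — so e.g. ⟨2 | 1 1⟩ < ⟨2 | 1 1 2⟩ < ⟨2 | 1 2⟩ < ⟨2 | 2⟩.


9 collections generate NE(X_Σ); each relation:

  P = {5,6}:  v_{5} + v_{6} = 0  ⇒ sig = ⟨2 | 0⟩
  P = {3,5}:  v_{3} + v_{5} = v_{7}  ⇒ sig = ⟨2 | 1⟩
  P = {6,7}:  v_{6} + v_{7} = v_{3}  ⇒ sig = ⟨2 | 1⟩
  P = {4,5}:  v_{4} + v_{5} = v_{1} + v_{3}  ⇒ sig = ⟨2 | 1 1⟩
  P = {4,7}:  v_{4} + v_{7} = v_{1} + 2·v_{3}  ⇒ sig = ⟨2 | 1 2⟩
  P = {2,4}:  v_{2} + v_{4} = 2·v_{6}  ⇒ sig = ⟨2 | 2⟩
  P = {1,2,7}:  v_{1} + v_{2} + v_{7} = 0  ⇒ sig = ⟨3 | 0⟩
  P = {1,2,3}:  v_{1} + v_{2} + v_{3} = v_{6}  ⇒ sig = ⟨3 | 1⟩
  P = {1,3,6}:  v_{1} + v_{3} + v_{6} = v_{4}  ⇒ sig = ⟨3 | 1⟩

so the primitive-relation signature multiset is
    ⟨2 | 0⟩
    ⟨2 | 1⟩
    ⟨2 | 1⟩
    ⟨2 | 1 1⟩
    ⟨2 | 1 2⟩
    ⟨2 | 2⟩
    ⟨3 | 0⟩
    ⟨3 | 1⟩
    ⟨3 | 1⟩


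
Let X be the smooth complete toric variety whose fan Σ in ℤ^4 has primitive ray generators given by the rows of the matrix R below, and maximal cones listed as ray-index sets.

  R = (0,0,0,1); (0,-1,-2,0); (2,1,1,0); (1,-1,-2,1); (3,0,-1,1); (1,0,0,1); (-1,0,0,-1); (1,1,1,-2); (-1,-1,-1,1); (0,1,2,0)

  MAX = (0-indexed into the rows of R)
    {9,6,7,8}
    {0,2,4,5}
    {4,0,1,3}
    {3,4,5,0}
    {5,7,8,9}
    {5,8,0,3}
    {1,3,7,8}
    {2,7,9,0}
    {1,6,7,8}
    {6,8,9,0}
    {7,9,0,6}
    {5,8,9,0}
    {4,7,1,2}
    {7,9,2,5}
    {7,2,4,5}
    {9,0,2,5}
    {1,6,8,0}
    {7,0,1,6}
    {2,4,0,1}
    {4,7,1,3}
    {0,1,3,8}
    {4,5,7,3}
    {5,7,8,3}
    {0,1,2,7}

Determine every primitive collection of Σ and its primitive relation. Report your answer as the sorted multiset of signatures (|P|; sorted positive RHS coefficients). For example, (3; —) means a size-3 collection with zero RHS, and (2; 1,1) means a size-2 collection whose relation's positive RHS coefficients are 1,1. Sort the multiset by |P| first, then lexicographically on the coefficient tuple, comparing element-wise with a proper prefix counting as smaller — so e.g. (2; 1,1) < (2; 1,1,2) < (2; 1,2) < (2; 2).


Minimal non-faces — 15 found among 10 rays, 24 max cones:

  P = {1,9}:  v_{1} + v_{9} = 0 ; sig = (2; —)
  P = {5,6}:  v_{5} + v_{6} = 0 ; sig = (2; —)
  P = {1,5}:  v_{1} + v_{5} = v_{3} ; sig = (2; 1)
  P = {2,3}:  v_{2} + v_{3} = v_{4} ; sig = (2; 1)
  P = {2,8}:  v_{2} + v_{8} = v_{5} ; sig = (2; 1)
  P = {3,6}:  v_{3} + v_{6} = v_{1} ; sig = (2; 1)
  P = {3,9}:  v_{3} + v_{9} = v_{5} ; sig = (2; 1)
  P = {2,6}:  v_{2} + v_{6} = v_{0} + v_{7} ; sig = (2; 1,1)
  P = {4,6}:  v_{4} + v_{6} = v_{1} + v_{2} ; sig = (2; 1,1)
  P = {4,8}:  v_{4} + v_{8} = v_{3} + v_{5} ; sig = (2; 1,1)
  P = {4,9}:  v_{4} + v_{9} = v_{2} + v_{5} ; sig = (2; 1,1)
  P = {0,7,8}:  v_{0} + v_{7} + v_{8} = 0 ; sig = (3; —)
  P = {0,5,7}:  v_{0} + v_{5} + v_{7} = v_{2} ; sig = (3; 1)
  P = {0,3,7}:  v_{0} + v_{3} + v_{7} = v_{1} + v_{2} ; sig = (3; 1,1)
  P = {0,4,7}:  v_{0} + v_{4} + v_{7} = v_{1} + 2·v_{2} ; sig = (3; 1,2)

so the primitive-relation signature multiset is
    |P|=2: 11 collections, coeffs (), (), (1), (1), (1), (1), (1), (1,1), (1,1), (1,1), (1,1)
    |P|=3: 4 collections, coeffs (), (1), (1,1), (1,2)


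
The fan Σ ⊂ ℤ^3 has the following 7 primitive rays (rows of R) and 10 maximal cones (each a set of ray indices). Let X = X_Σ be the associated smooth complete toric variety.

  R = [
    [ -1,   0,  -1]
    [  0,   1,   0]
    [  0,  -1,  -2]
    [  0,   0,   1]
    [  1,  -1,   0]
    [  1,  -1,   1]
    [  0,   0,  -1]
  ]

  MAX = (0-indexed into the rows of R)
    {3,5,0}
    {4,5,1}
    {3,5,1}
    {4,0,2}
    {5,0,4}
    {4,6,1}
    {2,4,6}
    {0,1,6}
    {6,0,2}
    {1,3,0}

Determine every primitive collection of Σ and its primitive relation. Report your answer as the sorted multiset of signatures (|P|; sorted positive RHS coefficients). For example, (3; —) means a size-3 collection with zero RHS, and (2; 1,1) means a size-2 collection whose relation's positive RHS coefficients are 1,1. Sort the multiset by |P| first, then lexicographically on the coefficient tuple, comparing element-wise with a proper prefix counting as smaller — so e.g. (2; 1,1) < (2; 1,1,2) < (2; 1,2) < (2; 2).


Minimal non-faces — 9 found among 7 rays, 10 max cones:

  {3,6}:  v_{3} + v_{6} = 0  ⟹  sig = (2; —)
  {3,4}:  v_{3} + v_{4} = v_{5}  ⟹  sig = (2; 1)
  {5,6}:  v_{5} + v_{6} = v_{4}  ⟹  sig = (2; 1)
  {2,3}:  v_{2} + v_{3} = v_{0} + v_{4}  ⟹  sig = (2; 1,1)
  {2,5}:  v_{2} + v_{5} = v_{0} + 2·v_{4}  ⟹  sig = (2; 1,2)
  {1,2}:  v_{1} + v_{2} = 2·v_{6}  ⟹  sig = (2; 2)
  {0,1,5}:  v_{0} + v_{1} + v_{5} = 0  ⟹  sig = (3; —)
  {0,1,4}:  v_{0} + v_{1} + v_{4} = v_{6}  ⟹  sig = (3; 1)
  {0,4,6}:  v_{0} + v_{4} + v_{6} = v_{2}  ⟹  sig = (3; 1)

so the primitive-relation signature multiset is
    |P|=2: 6 collections, coeffs (), (1), (1), (1,1), (1,2), (2)
    |P|=3: 3 collections, coeffs (), (1), (1)


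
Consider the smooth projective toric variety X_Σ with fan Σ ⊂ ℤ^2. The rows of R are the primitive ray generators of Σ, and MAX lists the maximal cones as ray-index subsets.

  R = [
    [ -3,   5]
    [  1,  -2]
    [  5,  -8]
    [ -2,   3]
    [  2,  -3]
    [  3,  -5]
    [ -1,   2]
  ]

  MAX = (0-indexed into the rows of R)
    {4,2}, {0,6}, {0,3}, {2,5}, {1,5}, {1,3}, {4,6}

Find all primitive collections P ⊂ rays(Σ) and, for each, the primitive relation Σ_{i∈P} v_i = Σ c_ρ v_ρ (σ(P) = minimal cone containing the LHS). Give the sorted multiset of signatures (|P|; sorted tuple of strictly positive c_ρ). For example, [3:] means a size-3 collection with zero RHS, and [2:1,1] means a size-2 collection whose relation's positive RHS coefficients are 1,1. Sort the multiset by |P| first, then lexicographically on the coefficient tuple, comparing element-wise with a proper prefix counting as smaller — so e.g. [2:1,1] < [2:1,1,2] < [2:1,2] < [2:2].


|primitive collections| = 14. Relations:

  P={0,5}:  v_{0} + v_{5} = 0  so sig = [2:]
  P={1,6}:  v_{1} + v_{6} = 0  so sig = [2:]
  P={3,4}:  v_{3} + v_{4} = 0  so sig = [2:]
  P={0,1}:  v_{0} + v_{1} = v_{3}  so sig = [2:1]
  P={0,2}:  v_{0} + v_{2} = v_{4}  so sig = [2:1]
  P={0,4}:  v_{0} + v_{4} = v_{6}  so sig = [2:1]
  P={1,4}:  v_{1} + v_{4} = v_{5}  so sig = [2:1]
  P={2,3}:  v_{2} + v_{3} = v_{5}  so sig = [2:1]
  P={3,5}:  v_{3} + v_{5} = v_{1}  so sig = [2:1]
  P={3,6}:  v_{3} + v_{6} = v_{0}  so sig = [2:1]
  P={4,5}:  v_{4} + v_{5} = v_{2}  so sig = [2:1]
  P={5,6}:  v_{5} + v_{6} = v_{4}  so sig = [2:1]
  P={1,2}:  v_{1} + v_{2} = 2·v_{5}  so sig = [2:2]
  P={2,6}:  v_{2} + v_{6} = 2·v_{4}  so sig = [2:2]

Hence PRS(X_Σ) =
{ [2:] ×3,  [2:1] ×9,  [2:2] ×2 }


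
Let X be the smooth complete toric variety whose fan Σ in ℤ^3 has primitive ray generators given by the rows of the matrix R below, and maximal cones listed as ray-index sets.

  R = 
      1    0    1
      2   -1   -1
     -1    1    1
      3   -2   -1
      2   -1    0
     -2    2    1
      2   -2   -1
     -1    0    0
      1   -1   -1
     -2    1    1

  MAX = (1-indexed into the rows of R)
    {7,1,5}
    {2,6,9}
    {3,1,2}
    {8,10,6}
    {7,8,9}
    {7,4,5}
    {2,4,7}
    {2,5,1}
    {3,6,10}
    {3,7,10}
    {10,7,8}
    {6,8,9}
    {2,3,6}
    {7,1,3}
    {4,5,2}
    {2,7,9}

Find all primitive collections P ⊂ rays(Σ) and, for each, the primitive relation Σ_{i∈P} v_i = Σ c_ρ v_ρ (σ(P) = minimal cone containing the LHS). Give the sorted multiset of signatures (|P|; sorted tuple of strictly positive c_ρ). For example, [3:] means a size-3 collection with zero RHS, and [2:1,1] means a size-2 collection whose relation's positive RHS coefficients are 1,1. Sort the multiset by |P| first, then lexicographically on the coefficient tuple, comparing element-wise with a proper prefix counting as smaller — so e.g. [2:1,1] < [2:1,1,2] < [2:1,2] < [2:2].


Minimal non-faces — 24 found among 10 rays, 16 max cones:

  {2,10}:  v_{2} + v_{10} = 0 — sig = [2:]
  {3,9}:  v_{3} + v_{9} = 0 — sig = [2:]
  {6,7}:  v_{6} + v_{7} = 0 — sig = [2:]
  {1,9}:  v_{1} + v_{9} = v_{5} — sig = [2:1]
  {2,8}:  v_{2} + v_{8} = v_{9} — sig = [2:1]
  {3,4}:  v_{3} + v_{4} = v_{5} — sig = [2:1]
  {3,5}:  v_{3} + v_{5} = v_{1} — sig = [2:1]
  {3,8}:  v_{3} + v_{8} = v_{10} — sig = [2:1]
  {4,8}:  v_{4} + v_{8} = v_{7} — sig = [2:1]
  {5,9}:  v_{5} + v_{9} = v_{4} — sig = [2:1]
  {9,10}:  v_{9} + v_{10} = v_{8} — sig = [2:1]
  {4,6}:  v_{4} + v_{6} = v_{2} + v_{3} — sig = [2:1,1]
  {4,9}:  v_{4} + v_{9} = v_{2} + v_{7} — sig = [2:1,1]
  {4,10}:  v_{4} + v_{10} = v_{3} + v_{7} — sig = [2:1,1]
  {5,8}:  v_{5} + v_{8} = v_{3} + v_{7} — sig = [2:1,1]
  {1,8}:  v_{1} + v_{8} = 2·v_{3} + v_{7} — sig = [2:1,2]
  {5,6}:  v_{5} + v_{6} = v_{2} + 2·v_{3} — sig = [2:1,2]
  {5,10}:  v_{5} + v_{10} = 2·v_{3} + v_{7} — sig = [2:1,2]
  {1,6}:  v_{1} + v_{6} = v_{2} + 3·v_{3} — sig = [2:1,3]
  {1,10}:  v_{1} + v_{10} = 3·v_{3} + v_{7} — sig = [2:1,3]
  {1,4}:  v_{1} + v_{4} = 2·v_{5} — sig = [2:2]
  {2,3,7}:  v_{2} + v_{3} + v_{7} = v_{4} — sig = [3:1]
  {1,2,7}:  v_{1} + v_{2} + v_{7} = v_{4} + v_{5} — sig = [3:1,1]
  {2,5,7}:  v_{2} + v_{5} + v_{7} = 2·v_{4} — sig = [3:2]

Signatures (|P|; sorted positive RHS coefficients), sorted:
    |P|=2: 21 collections, coeffs (), (), (), (1), (1), (1), (1), (1), (1), (1), (1), (1,1), (1,1), (1,1), (1,1), (1,2), (1,2), (1,2), (1,3), (1,3), (2)
    |P|=3: 3 collections, coeffs (1), (1,1), (2)


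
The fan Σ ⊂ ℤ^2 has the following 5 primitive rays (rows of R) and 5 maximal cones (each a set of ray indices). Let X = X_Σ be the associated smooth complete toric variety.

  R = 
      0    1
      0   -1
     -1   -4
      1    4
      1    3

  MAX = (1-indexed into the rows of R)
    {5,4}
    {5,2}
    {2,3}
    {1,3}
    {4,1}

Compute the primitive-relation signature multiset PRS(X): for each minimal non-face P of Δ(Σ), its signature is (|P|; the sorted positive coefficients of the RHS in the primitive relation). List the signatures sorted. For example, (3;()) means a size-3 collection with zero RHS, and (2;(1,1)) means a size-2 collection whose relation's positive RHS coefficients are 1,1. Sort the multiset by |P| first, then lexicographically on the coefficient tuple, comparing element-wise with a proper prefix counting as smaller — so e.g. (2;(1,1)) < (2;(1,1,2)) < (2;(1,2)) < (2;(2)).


Σ has 5 primitive collections:

  P = {1,2}:  v_{1} + v_{2} = 0 — sig = (2;())
  P = {3,4}:  v_{3} + v_{4} = 0 — sig = (2;())
  P = {1,5}:  v_{1} + v_{5} = v_{4} — sig = (2;(1))
  P = {2,4}:  v_{2} + v_{4} = v_{5} — sig = (2;(1))
  P = {3,5}:  v_{3} + v_{5} = v_{2} — sig = (2;(1))

so the primitive-relation signature multiset is
    (2;())
    (2;())
    (2;(1))
    (2;(1))
    (2;(1))


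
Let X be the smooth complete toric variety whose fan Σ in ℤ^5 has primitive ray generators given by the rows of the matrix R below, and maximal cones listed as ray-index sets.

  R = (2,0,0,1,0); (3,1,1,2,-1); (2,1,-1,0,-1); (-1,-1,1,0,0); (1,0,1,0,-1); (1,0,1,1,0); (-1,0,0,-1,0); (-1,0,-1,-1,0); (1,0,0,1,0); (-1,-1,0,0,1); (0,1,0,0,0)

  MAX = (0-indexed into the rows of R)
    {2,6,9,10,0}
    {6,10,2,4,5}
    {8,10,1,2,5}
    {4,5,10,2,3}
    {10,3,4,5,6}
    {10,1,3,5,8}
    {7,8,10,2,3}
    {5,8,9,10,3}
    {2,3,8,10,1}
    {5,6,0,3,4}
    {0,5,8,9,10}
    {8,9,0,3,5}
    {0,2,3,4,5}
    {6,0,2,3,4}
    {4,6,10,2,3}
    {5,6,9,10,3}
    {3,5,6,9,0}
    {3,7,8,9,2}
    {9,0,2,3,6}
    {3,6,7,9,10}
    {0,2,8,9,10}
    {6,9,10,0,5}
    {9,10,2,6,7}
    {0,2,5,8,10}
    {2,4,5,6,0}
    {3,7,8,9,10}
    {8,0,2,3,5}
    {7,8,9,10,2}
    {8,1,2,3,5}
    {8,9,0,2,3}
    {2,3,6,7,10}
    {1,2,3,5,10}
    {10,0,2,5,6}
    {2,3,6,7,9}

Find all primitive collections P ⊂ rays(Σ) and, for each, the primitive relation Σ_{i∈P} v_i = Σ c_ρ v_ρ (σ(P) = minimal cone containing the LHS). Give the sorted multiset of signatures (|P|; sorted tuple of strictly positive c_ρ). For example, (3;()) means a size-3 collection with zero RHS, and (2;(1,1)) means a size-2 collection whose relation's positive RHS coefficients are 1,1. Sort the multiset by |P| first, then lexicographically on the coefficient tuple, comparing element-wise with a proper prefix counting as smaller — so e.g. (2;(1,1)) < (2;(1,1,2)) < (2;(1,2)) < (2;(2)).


The 17 primitive collections of Σ (r=11, n=5):

  P = {5,7}:  v_{5} + v_{7} = 0 — sig = (2;())
  P = {6,8}:  v_{6} + v_{8} = 0 — sig = (2;())
  P = {0,7}:  v_{0} + v_{7} = v_{2} + v_{9} — sig = (2;(1,1))
  P = {1,9}:  v_{1} + v_{9} = v_{5} + v_{8} — sig = (2;(1,1))
  P = {4,7}:  v_{4} + v_{7} = v_{2} + v_{3} + v_{6} — sig = (2;(1,1,1))
  P = {4,8}:  v_{4} + v_{8} = v_{2} + v_{3} + v_{5} — sig = (2;(1,1,1))
  P = {4,9}:  v_{4} + v_{9} = v_{0} + v_{3} + v_{6} — sig = (2;(1,1,1))
  P = {1,6}:  v_{1} + v_{6} = v_{2} + v_{3} + v_{5} + v_{10} — sig = (2;(1,1,1,1))
  P = {1,7}:  v_{1} + v_{7} = v_{2} + v_{3} + v_{8} + v_{10} — sig = (2;(1,1,1,1))
  P = {0,1}:  v_{0} + v_{1} = v_{2} + 2·v_{5} + v_{8} — sig = (2;(1,1,2))
  P = {1,4}:  v_{1} + v_{4} = 2·v_{2} + 2·v_{3} + 2·v_{5} + v_{10} — sig = (2;(1,2,2,2))
  P = {0,3,10}:  v_{0} + v_{3} + v_{10} = v_{5} — sig = (3;(1))
  P = {2,5,9}:  v_{2} + v_{5} + v_{9} = v_{0} — sig = (3;(1))
  P = {0,4,10}:  v_{0} + v_{4} + v_{10} = v_{2} + 2·v_{5} + v_{6} — sig = (3;(1,1,2))
  P = {2,3,9,10}:  v_{2} + v_{3} + v_{9} + v_{10} = 0 — sig = (4;())
  P = {2,3,5,6}:  v_{2} + v_{3} + v_{5} + v_{6} = v_{4} — sig = (4;(1))
  P = {2,3,5,8,10}:  v_{2} + v_{3} + v_{5} + v_{8} + v_{10} = v_{1} — sig = (5;(1))

Signatures (|P|; sorted positive RHS coefficients), sorted:
    |P|=2: 11 collections, coeffs (), (), (1,1), (1,1), (1,1,1), (1,1,1), (1,1,1), (1,1,1,1), (1,1,1,1), (1,1,2), (1,2,2,2)
    |P|=3: 3 collections, coeffs (1), (1), (1,1,2)
    |P|=4: 2 collections, coeffs (), (1)
    |P|=5: 1 collection, coeffs (1)


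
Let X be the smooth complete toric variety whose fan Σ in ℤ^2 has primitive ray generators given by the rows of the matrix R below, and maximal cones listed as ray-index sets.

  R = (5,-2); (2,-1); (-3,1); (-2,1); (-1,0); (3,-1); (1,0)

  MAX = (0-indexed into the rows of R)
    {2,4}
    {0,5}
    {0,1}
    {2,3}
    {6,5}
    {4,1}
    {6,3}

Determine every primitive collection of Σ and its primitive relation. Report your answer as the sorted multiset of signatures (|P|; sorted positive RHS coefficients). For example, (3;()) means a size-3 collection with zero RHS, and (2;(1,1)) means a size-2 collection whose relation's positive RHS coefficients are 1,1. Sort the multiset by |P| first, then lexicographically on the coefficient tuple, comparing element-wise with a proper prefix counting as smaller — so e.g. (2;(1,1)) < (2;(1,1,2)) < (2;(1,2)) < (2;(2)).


The 14 primitive collections of Σ (r=7, n=2):

  • {1,3}:  v_{1} + v_{3} = 0  ⇒ sig = (2;())
  • {2,5}:  v_{2} + v_{5} = 0  ⇒ sig = (2;())
  • {4,6}:  v_{4} + v_{6} = 0  ⇒ sig = (2;())
  • {0,2}:  v_{0} + v_{2} = v_{1}  ⇒ sig = (2;(1))
  • {0,3}:  v_{0} + v_{3} = v_{5}  ⇒ sig = (2;(1))
  • {1,2}:  v_{1} + v_{2} = v_{4}  ⇒ sig = (2;(1))
  • {1,5}:  v_{1} + v_{5} = v_{0}  ⇒ sig = (2;(1))
  • {1,6}:  v_{1} + v_{6} = v_{5}  ⇒ sig = (2;(1))
  • {2,6}:  v_{2} + v_{6} = v_{3}  ⇒ sig = (2;(1))
  • {3,4}:  v_{3} + v_{4} = v_{2}  ⇒ sig = (2;(1))
  • {3,5}:  v_{3} + v_{5} = v_{6}  ⇒ sig = (2;(1))
  • {4,5}:  v_{4} + v_{5} = v_{1}  ⇒ sig = (2;(1))
  • {0,4}:  v_{0} + v_{4} = 2·v_{1}  ⇒ sig = (2;(2))
  • {0,6}:  v_{0} + v_{6} = 2·v_{5}  ⇒ sig = (2;(2))

Hence PRS(X_Σ) =
    (2;())
    (2;())
    (2;())
    (2;(1))
    (2;(1))
    (2;(1))
    (2;(1))
    (2;(1))
    (2;(1))
    (2;(1))
    (2;(1))
    (2;(1))
    (2;(2))
    (2;(2))


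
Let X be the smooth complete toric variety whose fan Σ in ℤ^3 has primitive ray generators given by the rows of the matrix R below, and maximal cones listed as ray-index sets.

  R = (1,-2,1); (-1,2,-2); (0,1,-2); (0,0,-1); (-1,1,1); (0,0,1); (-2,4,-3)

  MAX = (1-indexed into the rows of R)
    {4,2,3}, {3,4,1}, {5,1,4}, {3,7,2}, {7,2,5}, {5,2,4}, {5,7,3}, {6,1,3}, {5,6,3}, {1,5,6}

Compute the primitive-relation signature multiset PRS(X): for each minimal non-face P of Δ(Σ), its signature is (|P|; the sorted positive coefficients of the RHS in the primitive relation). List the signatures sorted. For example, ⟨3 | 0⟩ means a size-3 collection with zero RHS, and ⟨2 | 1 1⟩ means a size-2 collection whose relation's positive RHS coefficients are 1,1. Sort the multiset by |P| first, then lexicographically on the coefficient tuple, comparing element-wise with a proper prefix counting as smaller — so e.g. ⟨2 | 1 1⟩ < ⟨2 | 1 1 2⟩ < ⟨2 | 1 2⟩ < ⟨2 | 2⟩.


|primitive collections| = 9. Relations:

  {4,6}:  v_{4} + v_{6} = 0 ; sig = ⟨2 | 0⟩
  {1,2}:  v_{1} + v_{2} = v_{4} ; sig = ⟨2 | 1⟩
  {1,7}:  v_{1} + v_{7} = v_{2} ; sig = ⟨2 | 1⟩
  {2,6}:  v_{2} + v_{6} = v_{3} + v_{5} ; sig = ⟨2 | 1 1⟩
  {4,7}:  v_{4} + v_{7} = 2·v_{2} ; sig = ⟨2 | 2⟩
  {6,7}:  v_{6} + v_{7} = 2·v_{3} + 2·v_{5} ; sig = ⟨2 | 2 2⟩
  {1,3,5}:  v_{1} + v_{3} + v_{5} = 0 ; sig = ⟨3 | 0⟩
  {2,3,5}:  v_{2} + v_{3} + v_{5} = v_{7} ; sig = ⟨3 | 1⟩
  {3,4,5}:  v_{3} + v_{4} + v_{5} = v_{2} ; sig = ⟨3 | 1⟩

so the primitive-relation signature multiset is
    ⟨2 | 0⟩
    ⟨2 | 1⟩
    ⟨2 | 1⟩
    ⟨2 | 1 1⟩
    ⟨2 | 2⟩
    ⟨2 | 2 2⟩
    ⟨3 | 0⟩
    ⟨3 | 1⟩
    ⟨3 | 1⟩


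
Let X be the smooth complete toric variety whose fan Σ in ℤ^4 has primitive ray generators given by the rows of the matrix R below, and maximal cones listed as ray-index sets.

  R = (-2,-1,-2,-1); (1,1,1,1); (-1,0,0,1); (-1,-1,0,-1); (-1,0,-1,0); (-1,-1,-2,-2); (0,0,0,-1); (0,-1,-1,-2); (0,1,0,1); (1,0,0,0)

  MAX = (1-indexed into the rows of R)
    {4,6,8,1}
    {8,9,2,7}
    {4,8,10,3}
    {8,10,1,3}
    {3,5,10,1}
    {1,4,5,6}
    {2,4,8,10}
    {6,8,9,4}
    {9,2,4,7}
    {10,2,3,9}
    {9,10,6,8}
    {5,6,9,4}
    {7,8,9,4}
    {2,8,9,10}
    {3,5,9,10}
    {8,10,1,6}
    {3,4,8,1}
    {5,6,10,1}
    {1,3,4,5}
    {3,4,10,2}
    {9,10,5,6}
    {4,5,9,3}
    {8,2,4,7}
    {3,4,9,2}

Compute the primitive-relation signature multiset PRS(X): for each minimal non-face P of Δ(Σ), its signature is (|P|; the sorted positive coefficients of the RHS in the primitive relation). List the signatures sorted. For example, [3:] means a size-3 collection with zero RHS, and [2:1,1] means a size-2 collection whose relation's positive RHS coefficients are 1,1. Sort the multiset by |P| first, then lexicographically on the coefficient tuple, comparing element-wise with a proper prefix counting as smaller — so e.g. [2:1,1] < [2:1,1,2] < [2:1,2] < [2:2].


18 minimal non-faces of Δ(Σ) (on 10 rays):

  {1,2}:  v_{1} + v_{2} = v_{5}  ⇒ sig = [2:1]
  {2,5}:  v_{2} + v_{5} = v_{9}  ⇒ sig = [2:1]
  {3,6}:  v_{3} + v_{6} = v_{1}  ⇒ sig = [2:1]
  {5,8}:  v_{5} + v_{8} = v_{6}  ⇒ sig = [2:1]
  {2,6}:  v_{2} + v_{6} = v_{8} + v_{9}  ⇒ sig = [2:1,1]
  {3,7}:  v_{3} + v_{7} = v_{4} + v_{9}  ⇒ sig = [2:1,1]
  {7,10}:  v_{7} + v_{10} = v_{2} + v_{8}  ⇒ sig = [2:1,1]
  {1,7}:  v_{1} + v_{7} = v_{4} + v_{6} + v_{9}  ⇒ sig = [2:1,1,1]
  {5,7}:  v_{5} + v_{7} = v_{4} + v_{8} + 2·v_{9}  ⇒ sig = [2:1,1,2]
  {6,7}:  v_{6} + v_{7} = v_{4} + 2·v_{8} + 2·v_{9}  ⇒ sig = [2:1,2,2]
  {1,9}:  v_{1} + v_{9} = 2·v_{5}  ⇒ sig = [2:2]
  {2,3,8}:  v_{2} + v_{3} + v_{8} = 0  ⇒ sig = [3:]
  {4,9,10}:  v_{4} + v_{9} + v_{10} = 0  ⇒ sig = [3:]
  {3,8,9}:  v_{3} + v_{8} + v_{9} = v_{5}  ⇒ sig = [3:1]
  {4,5,10}:  v_{4} + v_{5} + v_{10} = v_{3} + v_{8}  ⇒ sig = [3:1,1]
  {4,6,10}:  v_{4} + v_{6} + v_{10} = v_{3} + 2·v_{8}  ⇒ sig = [3:1,2]
  {1,4,10}:  v_{1} + v_{4} + v_{10} = 2·v_{3} + 2·v_{8}  ⇒ sig = [3:2,2]
  {2,4,8,9}:  v_{2} + v_{4} + v_{8} + v_{9} = v_{7}  ⇒ sig = [4:1]

so the primitive-relation signature multiset is
    [2:1]
    [2:1]
    [2:1]
    [2:1]
    [2:1,1]
    [2:1,1]
    [2:1,1]
    [2:1,1,1]
    [2:1,1,2]
    [2:1,2,2]
    [2:2]
    [3:]
    [3:]
    [3:1]
    [3:1,1]
    [3:1,2]
    [3:2,2]
    [4:1]


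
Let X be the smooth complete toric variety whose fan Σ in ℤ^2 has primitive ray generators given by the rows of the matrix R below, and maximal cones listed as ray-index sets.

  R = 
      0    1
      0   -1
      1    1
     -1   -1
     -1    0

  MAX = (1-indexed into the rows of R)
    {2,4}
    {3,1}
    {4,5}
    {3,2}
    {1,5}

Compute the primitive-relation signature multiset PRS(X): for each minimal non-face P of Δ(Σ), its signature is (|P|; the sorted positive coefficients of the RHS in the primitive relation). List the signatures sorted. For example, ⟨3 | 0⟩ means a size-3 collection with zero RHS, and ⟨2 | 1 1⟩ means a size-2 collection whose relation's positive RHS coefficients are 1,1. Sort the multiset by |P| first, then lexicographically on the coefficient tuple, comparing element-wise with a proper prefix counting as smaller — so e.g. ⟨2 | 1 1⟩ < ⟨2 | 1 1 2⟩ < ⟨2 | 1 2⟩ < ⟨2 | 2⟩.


|primitive collections| = 5. Relations:

  • {1,2}:  v_{1} + v_{2} = 0 ; sig = ⟨2 | 0⟩
  • {3,4}:  v_{3} + v_{4} = 0 ; sig = ⟨2 | 0⟩
  • {1,4}:  v_{1} + v_{4} = v_{5} ; sig = ⟨2 | 1⟩
  • {2,5}:  v_{2} + v_{5} = v_{4} ; sig = ⟨2 | 1⟩
  • {3,5}:  v_{3} + v_{5} = v_{1} ; sig = ⟨2 | 1⟩

Hence PRS(X_Σ) =
    ⟨2 | 0⟩
    ⟨2 | 0⟩
    ⟨2 | 1⟩
    ⟨2 | 1⟩
    ⟨2 | 1⟩


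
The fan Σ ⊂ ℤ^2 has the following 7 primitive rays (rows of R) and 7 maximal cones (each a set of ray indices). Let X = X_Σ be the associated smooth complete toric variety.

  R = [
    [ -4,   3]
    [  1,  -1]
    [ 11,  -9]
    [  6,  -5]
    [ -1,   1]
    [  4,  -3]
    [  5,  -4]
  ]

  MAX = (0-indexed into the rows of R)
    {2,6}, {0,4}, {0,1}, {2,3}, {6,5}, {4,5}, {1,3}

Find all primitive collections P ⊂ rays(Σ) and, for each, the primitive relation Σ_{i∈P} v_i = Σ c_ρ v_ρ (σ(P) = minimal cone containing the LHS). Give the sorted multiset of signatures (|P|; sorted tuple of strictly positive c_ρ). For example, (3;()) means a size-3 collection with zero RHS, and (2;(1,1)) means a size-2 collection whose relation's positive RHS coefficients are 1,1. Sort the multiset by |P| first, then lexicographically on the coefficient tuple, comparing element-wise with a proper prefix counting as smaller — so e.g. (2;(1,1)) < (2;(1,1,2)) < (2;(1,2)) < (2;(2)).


Primitive collections (14):

  {0,5}:  v_{0} + v_{5} = 0  so sig = (2;())
  {1,4}:  v_{1} + v_{4} = 0  so sig = (2;())
  {0,6}:  v_{0} + v_{6} = v_{1}  so sig = (2;(1))
  {1,5}:  v_{1} + v_{5} = v_{6}  so sig = (2;(1))
  {1,6}:  v_{1} + v_{6} = v_{3}  so sig = (2;(1))
  {3,4}:  v_{3} + v_{4} = v_{6}  so sig = (2;(1))
  {3,6}:  v_{3} + v_{6} = v_{2}  so sig = (2;(1))
  {4,6}:  v_{4} + v_{6} = v_{5}  so sig = (2;(1))
  {0,2}:  v_{0} + v_{2} = v_{1} + v_{3}  so sig = (2;(1,1))
  {0,3}:  v_{0} + v_{3} = 2·v_{1}  so sig = (2;(2))
  {1,2}:  v_{1} + v_{2} = 2·v_{3}  so sig = (2;(2))
  {2,4}:  v_{2} + v_{4} = 2·v_{6}  so sig = (2;(2))
  {3,5}:  v_{3} + v_{5} = 2·v_{6}  so sig = (2;(2))
  {2,5}:  v_{2} + v_{5} = 3·v_{6}  so sig = (2;(3))

Signatures (|P|; sorted positive RHS coefficients), sorted:
    |P|=2: 14 collections, coeffs (), (), (1), (1), (1), (1), (1), (1), (1,1), (2), (2), (2), (2), (3)


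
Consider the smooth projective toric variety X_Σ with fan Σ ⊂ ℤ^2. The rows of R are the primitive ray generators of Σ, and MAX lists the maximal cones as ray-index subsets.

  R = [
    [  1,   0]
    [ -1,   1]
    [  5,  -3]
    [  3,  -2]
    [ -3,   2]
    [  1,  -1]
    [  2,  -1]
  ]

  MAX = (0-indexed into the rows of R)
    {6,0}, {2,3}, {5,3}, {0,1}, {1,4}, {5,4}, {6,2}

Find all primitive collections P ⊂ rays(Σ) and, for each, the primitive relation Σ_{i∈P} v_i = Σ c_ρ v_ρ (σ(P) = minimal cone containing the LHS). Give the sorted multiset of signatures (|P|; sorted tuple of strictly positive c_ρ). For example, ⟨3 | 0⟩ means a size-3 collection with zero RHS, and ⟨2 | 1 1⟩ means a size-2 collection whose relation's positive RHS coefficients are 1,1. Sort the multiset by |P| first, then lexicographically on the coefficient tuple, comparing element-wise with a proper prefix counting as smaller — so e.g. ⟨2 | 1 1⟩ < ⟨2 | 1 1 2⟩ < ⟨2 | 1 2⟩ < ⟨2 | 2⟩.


14 minimal non-faces of Δ(Σ) (on 7 rays):

  {1,5}:  v_{1} + v_{5} = 0  ⇒ sig = ⟨2 | 0⟩
  {3,4}:  v_{3} + v_{4} = 0  ⇒ sig = ⟨2 | 0⟩
  {0,5}:  v_{0} + v_{5} = v_{6}  ⇒ sig = ⟨2 | 1⟩
  {1,3}:  v_{1} + v_{3} = v_{6}  ⇒ sig = ⟨2 | 1⟩
  {1,6}:  v_{1} + v_{6} = v_{0}  ⇒ sig = ⟨2 | 1⟩
  {2,4}:  v_{2} + v_{4} = v_{6}  ⇒ sig = ⟨2 | 1⟩
  {3,6}:  v_{3} + v_{6} = v_{2}  ⇒ sig = ⟨2 | 1⟩
  {4,6}:  v_{4} + v_{6} = v_{1}  ⇒ sig = ⟨2 | 1⟩
  {5,6}:  v_{5} + v_{6} = v_{3}  ⇒ sig = ⟨2 | 1⟩
  {0,3}:  v_{0} + v_{3} = 2·v_{6}  ⇒ sig = ⟨2 | 2⟩
  {0,4}:  v_{0} + v_{4} = 2·v_{1}  ⇒ sig = ⟨2 | 2⟩
  {1,2}:  v_{1} + v_{2} = 2·v_{6}  ⇒ sig = ⟨2 | 2⟩
  {2,5}:  v_{2} + v_{5} = 2·v_{3}  ⇒ sig = ⟨2 | 2⟩
  {0,2}:  v_{0} + v_{2} = 3·v_{6}  ⇒ sig = ⟨2 | 3⟩

Hence PRS(X_Σ) =
    ⟨2 | 0⟩
    ⟨2 | 0⟩
    ⟨2 | 1⟩
    ⟨2 | 1⟩
    ⟨2 | 1⟩
    ⟨2 | 1⟩
    ⟨2 | 1⟩
    ⟨2 | 1⟩
    ⟨2 | 1⟩
    ⟨2 | 2⟩
    ⟨2 | 2⟩
    ⟨2 | 2⟩
    ⟨2 | 2⟩
    ⟨2 | 3⟩


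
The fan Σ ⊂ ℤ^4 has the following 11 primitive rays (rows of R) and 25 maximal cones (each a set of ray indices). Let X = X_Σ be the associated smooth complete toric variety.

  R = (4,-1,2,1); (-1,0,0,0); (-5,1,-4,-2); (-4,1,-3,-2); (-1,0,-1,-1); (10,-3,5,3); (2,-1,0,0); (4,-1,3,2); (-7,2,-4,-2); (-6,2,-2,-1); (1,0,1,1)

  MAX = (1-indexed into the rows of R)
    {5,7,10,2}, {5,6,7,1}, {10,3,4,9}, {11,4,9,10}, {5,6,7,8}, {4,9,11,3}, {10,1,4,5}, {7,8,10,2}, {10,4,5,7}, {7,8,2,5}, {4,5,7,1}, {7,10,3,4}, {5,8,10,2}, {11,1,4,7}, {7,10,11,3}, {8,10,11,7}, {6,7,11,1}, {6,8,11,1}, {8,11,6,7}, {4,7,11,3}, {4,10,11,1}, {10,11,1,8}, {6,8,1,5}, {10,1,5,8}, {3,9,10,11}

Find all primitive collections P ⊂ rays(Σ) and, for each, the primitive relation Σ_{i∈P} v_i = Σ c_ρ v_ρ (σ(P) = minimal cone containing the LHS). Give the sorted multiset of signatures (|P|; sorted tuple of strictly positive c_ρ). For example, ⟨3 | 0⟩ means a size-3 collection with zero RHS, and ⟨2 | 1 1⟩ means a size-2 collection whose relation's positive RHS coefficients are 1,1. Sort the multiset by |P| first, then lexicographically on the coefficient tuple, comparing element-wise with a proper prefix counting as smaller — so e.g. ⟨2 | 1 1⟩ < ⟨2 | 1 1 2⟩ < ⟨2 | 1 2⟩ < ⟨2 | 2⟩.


The 24 primitive collections of Σ (r=11, n=4):

  P = {4,8}:  v_{4} + v_{8} = 0 ; sig = ⟨2 | 0⟩
  P = {5,11}:  v_{5} + v_{11} = 0 ; sig = ⟨2 | 0⟩
  P = {6,10}:  v_{6} + v_{10} = v_{8} ; sig = ⟨2 | 1⟩
  P = {7,9}:  v_{7} + v_{9} = v_{3} ; sig = ⟨2 | 1⟩
  P = {1,2}:  v_{1} + v_{2} = v_{5} + v_{8} ; sig = ⟨2 | 1 1⟩
  P = {1,9}:  v_{1} + v_{9} = v_{4} + v_{11} ; sig = ⟨2 | 1 1⟩
  P = {4,6}:  v_{4} + v_{6} = v_{1} + v_{7} ; sig = ⟨2 | 1 1⟩
  P = {6,9}:  v_{6} + v_{9} = v_{7} + v_{11} ; sig = ⟨2 | 1 1⟩
  P = {1,3}:  v_{1} + v_{3} = v_{4} + v_{7} + v_{11} ; sig = ⟨2 | 1 1 1⟩
  P = {2,4}:  v_{2} + v_{4} = v_{5} + v_{7} + v_{10} ; sig = ⟨2 | 1 1 1⟩
  P = {2,11}:  v_{2} + v_{11} = v_{7} + v_{8} + v_{10} ; sig = ⟨2 | 1 1 1⟩
  P = {5,9}:  v_{5} + v_{9} = v_{4} + v_{7} + v_{10} ; sig = ⟨2 | 1 1 1⟩
  P = {8,9}:  v_{8} + v_{9} = v_{7} + v_{10} + v_{11} ; sig = ⟨2 | 1 1 1⟩
  P = {2,6}:  v_{2} + v_{6} = v_{5} + v_{7} + 2·v_{8} ; sig = ⟨2 | 1 1 2⟩
  P = {3,5}:  v_{3} + v_{5} = v_{4} + 2·v_{7} + v_{10} ; sig = ⟨2 | 1 1 2⟩
  P = {3,8}:  v_{3} + v_{8} = 2·v_{7} + v_{10} + v_{11} ; sig = ⟨2 | 1 1 2⟩
  P = {3,6}:  v_{3} + v_{6} = 2·v_{7} + v_{11} ; sig = ⟨2 | 1 2⟩
  P = {2,9}:  v_{2} + v_{9} = 2·v_{7} + 2·v_{10} ; sig = ⟨2 | 2 2⟩
  P = {2,3}:  v_{2} + v_{3} = 3·v_{7} + 2·v_{10} ; sig = ⟨2 | 2 3⟩
  P = {1,7,10}:  v_{1} + v_{7} + v_{10} = 0 ; sig = ⟨3 | 0⟩
  P = {1,7,8}:  v_{1} + v_{7} + v_{8} = v_{6} ; sig = ⟨3 | 1⟩
  P = {4,7,10,11}:  v_{4} + v_{7} + v_{10} + v_{11} = v_{9} ; sig = ⟨4 | 1⟩
  P = {5,7,8,10}:  v_{5} + v_{7} + v_{8} + v_{10} = v_{2} ; sig = ⟨4 | 1⟩
  P = {3,4,10,11}:  v_{3} + v_{4} + v_{10} + v_{11} = 2·v_{9} ; sig = ⟨4 | 2⟩

Sorted signature multiset PRS(X):
{ ⟨2 | 0⟩ ×2,  ⟨2 | 1⟩ ×2,  ⟨2 | 1 1⟩ ×4,  ⟨2 | 1 1 1⟩ ×5,  ⟨2 | 1 1 2⟩ ×3,  ⟨2 | 1 2⟩,  ⟨2 | 2 2⟩,  ⟨2 | 2 3⟩,  ⟨3 | 0⟩,  ⟨3 | 1⟩,  ⟨4 | 1⟩ ×2,  ⟨4 | 2⟩ }


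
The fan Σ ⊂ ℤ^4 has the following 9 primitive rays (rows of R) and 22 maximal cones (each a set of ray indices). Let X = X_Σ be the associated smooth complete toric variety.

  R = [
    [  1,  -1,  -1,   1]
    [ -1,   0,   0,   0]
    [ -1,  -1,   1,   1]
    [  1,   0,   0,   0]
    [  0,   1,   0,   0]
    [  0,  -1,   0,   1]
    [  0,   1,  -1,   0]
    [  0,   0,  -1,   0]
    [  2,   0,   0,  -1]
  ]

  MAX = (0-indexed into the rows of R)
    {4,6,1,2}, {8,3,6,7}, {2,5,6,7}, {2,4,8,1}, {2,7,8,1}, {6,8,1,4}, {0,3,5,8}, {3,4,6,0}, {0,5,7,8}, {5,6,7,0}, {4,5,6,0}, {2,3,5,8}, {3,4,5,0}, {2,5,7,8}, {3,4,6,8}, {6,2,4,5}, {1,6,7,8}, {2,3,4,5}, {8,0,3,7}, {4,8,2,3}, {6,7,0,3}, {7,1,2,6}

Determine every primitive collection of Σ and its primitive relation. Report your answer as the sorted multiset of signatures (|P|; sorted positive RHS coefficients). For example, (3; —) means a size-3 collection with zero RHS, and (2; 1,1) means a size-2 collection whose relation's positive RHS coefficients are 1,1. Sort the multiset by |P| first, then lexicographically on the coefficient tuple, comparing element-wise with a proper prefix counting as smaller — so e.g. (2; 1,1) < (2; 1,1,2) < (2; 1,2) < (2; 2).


Δ(Σ) — 9 vertices, 14 min non-faces:

  {1,3}:  v_{1} + v_{3} = 0 ; sig = (2; —)
  {4,7}:  v_{4} + v_{7} = v_{6} ; sig = (2; 1)
  {0,1}:  v_{0} + v_{1} = v_{5} + v_{7} ; sig = (2; 1,1)
  {1,5}:  v_{1} + v_{5} = v_{2} + v_{7} ; sig = (2; 1,1)
  {0,2}:  v_{0} + v_{2} = 2·v_{5} ; sig = (2; 2)
  {2,3,7}:  v_{2} + v_{3} + v_{7} = v_{5} ; sig = (3; 1)
  {2,6,8}:  v_{2} + v_{6} + v_{8} = v_{3} ; sig = (3; 1)
  {3,5,7}:  v_{3} + v_{5} + v_{7} = v_{0} ; sig = (3; 1)
  {2,3,6}:  v_{2} + v_{3} + v_{6} = v_{4} + v_{5} ; sig = (3; 1,1)
  {3,5,6}:  v_{3} + v_{5} + v_{6} = v_{0} + v_{4} ; sig = (3; 1,1)
  {5,6,8}:  v_{5} + v_{6} + v_{8} = 2·v_{3} + v_{7} ; sig = (3; 1,2)
  {0,4,8}:  v_{0} + v_{4} + v_{8} = 3·v_{3} + v_{7} ; sig = (3; 1,3)
  {4,5,8}:  v_{4} + v_{5} + v_{8} = 2·v_{3} ; sig = (3; 2)
  {0,6,8}:  v_{0} + v_{6} + v_{8} = 3·v_{3} + 2·v_{7} ; sig = (3; 2,3)

so the primitive-relation signature multiset is
    |P|=2: 5 collections, coeffs (), (1), (1,1), (1,1), (2)
    |P|=3: 9 collections, coeffs (1), (1), (1), (1,1), (1,1), (1,2), (1,3), (2), (2,3)


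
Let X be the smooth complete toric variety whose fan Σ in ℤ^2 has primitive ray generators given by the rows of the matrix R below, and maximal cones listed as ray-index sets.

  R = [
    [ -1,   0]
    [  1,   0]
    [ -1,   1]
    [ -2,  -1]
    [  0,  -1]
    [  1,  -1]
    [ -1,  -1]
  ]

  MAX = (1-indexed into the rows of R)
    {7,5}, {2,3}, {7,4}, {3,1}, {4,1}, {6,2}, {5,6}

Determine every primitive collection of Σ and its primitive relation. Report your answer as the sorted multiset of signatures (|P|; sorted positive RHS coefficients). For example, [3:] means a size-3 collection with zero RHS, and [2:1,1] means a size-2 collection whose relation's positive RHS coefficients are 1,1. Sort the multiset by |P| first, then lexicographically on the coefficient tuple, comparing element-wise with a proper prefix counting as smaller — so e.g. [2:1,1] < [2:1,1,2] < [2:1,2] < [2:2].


Σ has 14 primitive collections:

  P={1,2}:  v_{1} + v_{2} = 0  ⇒ sig = [2:]
  P={3,6}:  v_{3} + v_{6} = 0  ⇒ sig = [2:]
  P={1,5}:  v_{1} + v_{5} = v_{7}  ⇒ sig = [2:1]
  P={1,6}:  v_{1} + v_{6} = v_{5}  ⇒ sig = [2:1]
  P={1,7}:  v_{1} + v_{7} = v_{4}  ⇒ sig = [2:1]
  P={2,4}:  v_{2} + v_{4} = v_{7}  ⇒ sig = [2:1]
  P={2,5}:  v_{2} + v_{5} = v_{6}  ⇒ sig = [2:1]
  P={2,7}:  v_{2} + v_{7} = v_{5}  ⇒ sig = [2:1]
  P={3,5}:  v_{3} + v_{5} = v_{1}  ⇒ sig = [2:1]
  P={4,6}:  v_{4} + v_{6} = v_{5} + v_{7}  ⇒ sig = [2:1,1]
  P={3,7}:  v_{3} + v_{7} = 2·v_{1}  ⇒ sig = [2:2]
  P={4,5}:  v_{4} + v_{5} = 2·v_{7}  ⇒ sig = [2:2]
  P={6,7}:  v_{6} + v_{7} = 2·v_{5}  ⇒ sig = [2:2]
  P={3,4}:  v_{3} + v_{4} = 3·v_{1}  ⇒ sig = [2:3]

Sorted signature multiset PRS(X):
[[2:], [2:], [2:1], [2:1], [2:1], [2:1], [2:1], [2:1], [2:1], [2:1,1], [2:2], [2:2], [2:2], [2:3]]


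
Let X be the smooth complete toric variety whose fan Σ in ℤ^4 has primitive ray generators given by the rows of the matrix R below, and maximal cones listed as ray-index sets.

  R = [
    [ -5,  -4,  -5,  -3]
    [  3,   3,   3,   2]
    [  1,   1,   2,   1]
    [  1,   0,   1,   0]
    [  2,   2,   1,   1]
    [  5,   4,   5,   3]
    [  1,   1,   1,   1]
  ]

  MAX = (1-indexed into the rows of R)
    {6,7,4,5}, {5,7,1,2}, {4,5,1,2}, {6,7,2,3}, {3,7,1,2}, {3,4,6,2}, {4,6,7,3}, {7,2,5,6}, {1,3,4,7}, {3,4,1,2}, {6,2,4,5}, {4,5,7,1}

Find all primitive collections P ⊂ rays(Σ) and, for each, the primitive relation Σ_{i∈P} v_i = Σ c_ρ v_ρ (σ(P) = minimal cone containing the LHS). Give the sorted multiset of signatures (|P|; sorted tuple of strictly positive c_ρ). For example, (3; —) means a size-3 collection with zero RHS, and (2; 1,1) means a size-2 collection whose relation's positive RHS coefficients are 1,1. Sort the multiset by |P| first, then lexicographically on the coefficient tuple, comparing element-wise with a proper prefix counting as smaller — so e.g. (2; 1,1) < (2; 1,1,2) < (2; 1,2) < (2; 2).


Minimal non-faces — 3 found among 7 rays, 12 max cones:

  {1,6}:  v_{1} + v_{6} = 0  so sig = (2; —)
  {3,5}:  v_{3} + v_{5} = v_{2}  so sig = (2; 1)
  {2,4,7}:  v_{2} + v_{4} + v_{7} = v_{6}  so sig = (3; 1)

Hence PRS(X_Σ) =
[(2; —), (2; 1), (3; 1)]
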